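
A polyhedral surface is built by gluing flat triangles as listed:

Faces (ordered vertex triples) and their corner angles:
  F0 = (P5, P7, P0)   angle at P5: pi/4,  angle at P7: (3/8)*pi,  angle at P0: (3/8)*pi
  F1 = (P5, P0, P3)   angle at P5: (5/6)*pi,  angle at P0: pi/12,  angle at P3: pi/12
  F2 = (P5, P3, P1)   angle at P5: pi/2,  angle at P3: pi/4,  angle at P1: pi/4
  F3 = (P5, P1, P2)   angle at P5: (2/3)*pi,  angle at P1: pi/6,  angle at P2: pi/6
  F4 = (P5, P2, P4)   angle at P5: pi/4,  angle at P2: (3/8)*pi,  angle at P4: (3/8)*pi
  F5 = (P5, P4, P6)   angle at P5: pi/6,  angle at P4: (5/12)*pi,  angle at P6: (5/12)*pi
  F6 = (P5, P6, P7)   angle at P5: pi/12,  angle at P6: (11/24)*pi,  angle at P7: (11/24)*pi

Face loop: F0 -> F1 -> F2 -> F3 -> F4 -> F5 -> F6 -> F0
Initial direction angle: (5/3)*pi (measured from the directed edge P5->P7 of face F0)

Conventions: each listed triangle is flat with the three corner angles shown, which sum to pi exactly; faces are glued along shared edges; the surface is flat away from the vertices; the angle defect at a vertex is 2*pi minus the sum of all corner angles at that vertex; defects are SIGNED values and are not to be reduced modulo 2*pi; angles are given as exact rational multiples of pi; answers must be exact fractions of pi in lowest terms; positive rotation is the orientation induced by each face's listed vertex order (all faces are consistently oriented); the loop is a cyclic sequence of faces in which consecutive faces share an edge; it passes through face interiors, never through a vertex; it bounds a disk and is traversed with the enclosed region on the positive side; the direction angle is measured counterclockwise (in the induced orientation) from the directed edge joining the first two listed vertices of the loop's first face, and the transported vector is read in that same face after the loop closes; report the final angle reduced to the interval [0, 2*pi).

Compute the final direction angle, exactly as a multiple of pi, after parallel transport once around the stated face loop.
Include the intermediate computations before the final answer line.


enclosed vertex P5: corner angles sum to (11/4)*pi, defect = 2*pi - (11/4)*pi = (-3/4)*pi
the rotation equals the total enclosed defect, so the final angle is initial + defects (mod 2*pi)
final angle = (5/3)*pi - (3/4)*pi = (11/12)*pi (mod 2*pi)

Answer: final direction angle = (11/12)*pi


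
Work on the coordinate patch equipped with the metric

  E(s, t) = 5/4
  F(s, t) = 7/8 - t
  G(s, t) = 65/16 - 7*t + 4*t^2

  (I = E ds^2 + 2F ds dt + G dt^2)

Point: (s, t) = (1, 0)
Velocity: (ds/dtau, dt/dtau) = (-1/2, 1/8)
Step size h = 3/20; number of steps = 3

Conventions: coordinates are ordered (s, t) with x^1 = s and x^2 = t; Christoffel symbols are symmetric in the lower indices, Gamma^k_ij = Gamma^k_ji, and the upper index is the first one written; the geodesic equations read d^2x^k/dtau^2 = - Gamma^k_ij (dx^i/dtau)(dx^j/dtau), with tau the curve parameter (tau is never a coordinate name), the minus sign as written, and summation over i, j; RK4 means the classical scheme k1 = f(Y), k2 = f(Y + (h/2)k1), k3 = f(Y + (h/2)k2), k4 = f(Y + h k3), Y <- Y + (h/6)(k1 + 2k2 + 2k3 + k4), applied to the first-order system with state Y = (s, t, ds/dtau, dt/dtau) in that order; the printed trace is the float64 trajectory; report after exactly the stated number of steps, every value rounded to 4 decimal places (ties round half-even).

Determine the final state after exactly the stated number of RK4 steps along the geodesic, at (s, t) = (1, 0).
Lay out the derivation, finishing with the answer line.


f(Y) = (ds/dtau, dt/dtau, -Gamma^s_ij Y'^i Y'^j, -Gamma^t_ij Y'^i Y'^j) with the Gammas evaluated at the stage position; h = 0.150000; intermediate values shown to 6 dp
step 0: s = 1.0000, t = 0.0000, ds/dtau = -0.5000, dt/dtau = 0.1250
step 1:
  k1: at (s, t) = (1.000000, 0.000000), (ds/dtau, dt/dtau) = (-0.500000, 0.125000); Gamma_sss = 0.000000, Gamma_sst = 0.000000, Gamma_stt = -0.231884, Gamma_tss = 0.000000, Gamma_tst = 0.000000, Gamma_ttt = -0.811594; k1 = (-0.500000, 0.125000, 0.003623, 0.012681)
  k2: at (s, t) = (0.962500, 0.009375), (ds/dtau, dt/dtau) = (-0.499728, 0.125951); Gamma_sss = 0.000000, Gamma_sst = 0.000000, Gamma_stt = -0.235448, Gamma_tss = 0.000000, Gamma_tst = 0.000000, Gamma_ttt = -0.815238; k2 = (-0.499728, 0.125951, 0.003735, 0.012933)
  k3: at (s, t) = (0.962520, 0.009446), (ds/dtau, dt/dtau) = (-0.499720, 0.125970); Gamma_sss = 0.000000, Gamma_sst = 0.000000, Gamma_stt = -0.235475, Gamma_tss = 0.000000, Gamma_tst = 0.000000, Gamma_ttt = -0.815266; k3 = (-0.499720, 0.125970, 0.003737, 0.012937)
  k4: at (s, t) = (0.925042, 0.018895), (ds/dtau, dt/dtau) = (-0.499440, 0.126941); Gamma_sss = 0.000000, Gamma_sst = 0.000000, Gamma_stt = -0.239139, Gamma_tss = 0.000000, Gamma_tst = 0.000000, Gamma_ttt = -0.818914; k4 = (-0.499440, 0.126941, 0.003853, 0.013196)
  Y <- Y + (h/6)(k1 + 2k2 + 2k3 + k4): s = 0.9250, t = 0.0189, ds/dtau = -0.4994, dt/dtau = 0.1269
step 2:
  k1: at (s, t) = (0.925042, 0.018895), (ds/dtau, dt/dtau) = (-0.499439, 0.126940); Gamma_sss = 0.000000, Gamma_sst = 0.000000, Gamma_stt = -0.239139, Gamma_tss = 0.000000, Gamma_tst = 0.000000, Gamma_ttt = -0.818913; k1 = (-0.499439, 0.126940, 0.003853, 0.013196)
  k2: at (s, t) = (0.887584, 0.028415), (ds/dtau, dt/dtau) = (-0.499150, 0.127930); Gamma_sss = 0.000000, Gamma_sst = 0.000000, Gamma_stt = -0.242906, Gamma_tss = 0.000000, Gamma_tst = 0.000000, Gamma_ttt = -0.822561; k2 = (-0.499150, 0.127930, 0.003975, 0.013462)
  k3: at (s, t) = (0.887605, 0.028489), (ds/dtau, dt/dtau) = (-0.499141, 0.127950); Gamma_sss = 0.000000, Gamma_sst = 0.000000, Gamma_stt = -0.242935, Gamma_tss = 0.000000, Gamma_tst = 0.000000, Gamma_ttt = -0.822590; k3 = (-0.499141, 0.127950, 0.003977, 0.013467)
  k4: at (s, t) = (0.850170, 0.038087), (ds/dtau, dt/dtau) = (-0.498843, 0.128960); Gamma_sss = 0.000000, Gamma_sst = 0.000000, Gamma_stt = -0.246810, Gamma_tss = 0.000000, Gamma_tst = 0.000000, Gamma_ttt = -0.826235; k4 = (-0.498843, 0.128960, 0.004105, 0.013741)
  Y <- Y + (h/6)(k1 + 2k2 + 2k3 + k4): s = 0.8502, t = 0.0381, ds/dtau = -0.4988, dt/dtau = 0.1290
step 3:
  k1: at (s, t) = (0.850170, 0.038086), (ds/dtau, dt/dtau) = (-0.498843, 0.128960); Gamma_sss = 0.000000, Gamma_sst = 0.000000, Gamma_stt = -0.246810, Gamma_tss = 0.000000, Gamma_tst = 0.000000, Gamma_ttt = -0.826235; k1 = (-0.498843, 0.128960, 0.004105, 0.013741)
  k2: at (s, t) = (0.812757, 0.047758), (ds/dtau, dt/dtau) = (-0.498535, 0.129991); Gamma_sss = 0.000000, Gamma_sst = 0.000000, Gamma_stt = -0.250795, Gamma_tss = 0.000000, Gamma_tst = 0.000000, Gamma_ttt = -0.829873; k2 = (-0.498535, 0.129991, 0.004238, 0.014023)
  k3: at (s, t) = (0.812780, 0.047835), (ds/dtau, dt/dtau) = (-0.498525, 0.130012); Gamma_sss = 0.000000, Gamma_sst = 0.000000, Gamma_stt = -0.250827, Gamma_tss = 0.000000, Gamma_tst = 0.000000, Gamma_ttt = -0.829902; k3 = (-0.498525, 0.130012, 0.004240, 0.014028)
  k4: at (s, t) = (0.775391, 0.057588), (ds/dtau, dt/dtau) = (-0.498207, 0.131064); Gamma_sss = 0.000000, Gamma_sst = 0.000000, Gamma_stt = -0.254930, Gamma_tss = 0.000000, Gamma_tst = 0.000000, Gamma_ttt = -0.833530; k4 = (-0.498207, 0.131064, 0.004379, 0.014318)
  Y <- Y + (h/6)(k1 + 2k2 + 2k3 + k4): s = 0.7754, t = 0.0576, ds/dtau = -0.4982, dt/dtau = 0.1311

Answer: s = 0.7754, t = 0.0576, ds/dtau = -0.4982, dt/dtau = 0.1311


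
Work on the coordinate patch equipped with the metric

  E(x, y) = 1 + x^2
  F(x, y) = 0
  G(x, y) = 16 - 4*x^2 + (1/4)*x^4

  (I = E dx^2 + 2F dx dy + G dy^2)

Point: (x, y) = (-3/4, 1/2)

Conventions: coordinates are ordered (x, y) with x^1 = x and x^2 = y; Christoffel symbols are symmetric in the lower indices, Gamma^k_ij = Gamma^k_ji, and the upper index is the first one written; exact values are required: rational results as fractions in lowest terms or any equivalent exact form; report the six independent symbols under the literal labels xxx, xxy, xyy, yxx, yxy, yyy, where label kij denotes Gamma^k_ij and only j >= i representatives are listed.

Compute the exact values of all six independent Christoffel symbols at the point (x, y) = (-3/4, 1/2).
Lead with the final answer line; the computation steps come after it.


Answer: Gamma_xxx = -12/25, Gamma_xxy = 0, Gamma_xyy = -357/200, Gamma_yxx = 0, Gamma_yxy = 24/119, Gamma_yyy = 0

E = 25/16, F = 0, G = 14161/1024 at the point
E_x = -3/2, E_y = 0, F_x = 0, F_y = 0, G_x = 357/64, G_y = 0
EG - F^2 = 354025/16384;  g^inv = (16384/354025) * [[14161/1024, 0], [0, 25/16]]
first-kind symbols [ij,l] = (1/2)(d_i g_jl + d_j g_il - d_l g_ij): [xx,x] = E_x/2 = -3/4, [xx,y] = F_x - E_y/2 = 0, [xy,x] = E_y/2 = 0, [xy,y] = G_x/2 = 357/128, [yy,x] = F_y - G_x/2 = -357/128, [yy,y] = G_y/2 = 0
Gamma^x_ij = (G*[ij,x] - F*[ij,y])/(EG - F^2), Gamma^y_ij = (E*[ij,y] - F*[ij,x])/(EG - F^2)


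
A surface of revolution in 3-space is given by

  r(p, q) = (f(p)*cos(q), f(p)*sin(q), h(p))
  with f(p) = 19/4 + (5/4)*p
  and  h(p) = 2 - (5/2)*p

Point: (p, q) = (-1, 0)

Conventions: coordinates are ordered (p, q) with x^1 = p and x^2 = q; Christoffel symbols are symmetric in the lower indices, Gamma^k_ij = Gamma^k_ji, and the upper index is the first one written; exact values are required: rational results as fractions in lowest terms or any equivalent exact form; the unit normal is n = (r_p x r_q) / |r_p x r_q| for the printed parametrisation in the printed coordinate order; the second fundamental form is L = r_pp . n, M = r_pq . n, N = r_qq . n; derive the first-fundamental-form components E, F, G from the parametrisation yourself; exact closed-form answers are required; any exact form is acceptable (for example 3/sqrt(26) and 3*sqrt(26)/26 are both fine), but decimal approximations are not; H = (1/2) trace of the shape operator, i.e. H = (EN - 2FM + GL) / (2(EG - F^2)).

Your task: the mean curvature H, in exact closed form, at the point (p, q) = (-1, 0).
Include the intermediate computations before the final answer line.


f = 7/2, f' = 5/4, f'' = 0, h' = -5/2, h'' = 0
E = 125/16, F = 0, G = 49/4; answer radicand W^2 = 125/16
unnormalised second-form numerators: l = 0, m = 0, n = -35/4; L = l/sqrt(125/16), and similarly M = m/sqrt(W^2), N = n/sqrt(W^2)
H = (E*n - 2*F*m + G*l) / (2*(EG - F^2)*sqrt(W^2)); E*n - 2*F*m + G*l = -4375/64, EG - F^2 = 6125/64, so H = (-5/14)/sqrt(125/16)

Answer: H = -2*sqrt(5)/35


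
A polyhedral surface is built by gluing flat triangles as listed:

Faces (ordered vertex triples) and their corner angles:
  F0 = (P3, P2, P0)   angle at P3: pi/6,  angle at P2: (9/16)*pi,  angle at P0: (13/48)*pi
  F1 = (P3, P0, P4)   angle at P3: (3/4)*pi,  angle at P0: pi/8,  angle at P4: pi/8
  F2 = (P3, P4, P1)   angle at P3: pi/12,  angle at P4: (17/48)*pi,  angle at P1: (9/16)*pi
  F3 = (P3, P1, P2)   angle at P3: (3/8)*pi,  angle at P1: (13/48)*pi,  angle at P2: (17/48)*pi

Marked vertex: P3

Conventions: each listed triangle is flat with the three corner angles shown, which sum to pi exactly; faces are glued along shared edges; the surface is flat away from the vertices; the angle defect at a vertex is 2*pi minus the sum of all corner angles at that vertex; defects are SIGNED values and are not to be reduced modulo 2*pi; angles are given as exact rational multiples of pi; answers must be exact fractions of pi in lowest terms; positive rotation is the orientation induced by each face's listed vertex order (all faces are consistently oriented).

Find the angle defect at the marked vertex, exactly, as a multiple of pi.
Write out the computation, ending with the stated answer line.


Sum of corner angles at P3: (11/8)*pi
defect = 2*pi - (11/8)*pi

Answer: defect(P3) = (5/8)*pi


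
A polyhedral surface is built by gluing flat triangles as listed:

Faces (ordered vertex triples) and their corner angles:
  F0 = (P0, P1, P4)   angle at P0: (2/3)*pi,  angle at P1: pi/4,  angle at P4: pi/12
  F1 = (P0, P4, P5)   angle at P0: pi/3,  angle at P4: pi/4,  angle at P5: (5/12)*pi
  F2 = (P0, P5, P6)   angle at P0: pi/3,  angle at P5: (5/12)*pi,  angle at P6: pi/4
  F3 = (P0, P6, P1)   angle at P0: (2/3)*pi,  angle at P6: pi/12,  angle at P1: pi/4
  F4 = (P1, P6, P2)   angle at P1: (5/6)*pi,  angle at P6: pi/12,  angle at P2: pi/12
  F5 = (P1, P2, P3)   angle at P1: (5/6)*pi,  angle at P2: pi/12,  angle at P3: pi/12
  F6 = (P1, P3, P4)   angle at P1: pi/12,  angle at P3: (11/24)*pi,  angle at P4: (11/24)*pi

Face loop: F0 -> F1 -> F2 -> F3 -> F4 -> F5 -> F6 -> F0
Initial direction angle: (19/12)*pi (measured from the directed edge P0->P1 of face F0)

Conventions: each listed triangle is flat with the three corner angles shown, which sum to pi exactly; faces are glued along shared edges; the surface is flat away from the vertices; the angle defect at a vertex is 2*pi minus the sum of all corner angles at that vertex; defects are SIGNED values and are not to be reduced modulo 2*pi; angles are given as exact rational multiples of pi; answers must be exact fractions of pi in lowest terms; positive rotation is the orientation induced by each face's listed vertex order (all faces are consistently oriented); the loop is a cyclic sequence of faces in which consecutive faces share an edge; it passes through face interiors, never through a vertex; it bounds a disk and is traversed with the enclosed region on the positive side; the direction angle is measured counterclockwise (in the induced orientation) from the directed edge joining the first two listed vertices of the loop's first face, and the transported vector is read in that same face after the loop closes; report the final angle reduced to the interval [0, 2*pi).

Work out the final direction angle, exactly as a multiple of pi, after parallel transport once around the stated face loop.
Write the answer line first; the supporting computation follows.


Answer: final direction angle = (4/3)*pi

enclosed vertex P0: corner angles sum to 2*pi, defect = 2*pi - 2*pi = 0
enclosed vertex P1: corner angles sum to (9/4)*pi, defect = 2*pi - (9/4)*pi = -pi/4
final direction = starting direction + enclosed defect total, reduced mod 2*pi (induced orientation)
final angle = (19/12)*pi - pi/4 = (4/3)*pi (mod 2*pi)


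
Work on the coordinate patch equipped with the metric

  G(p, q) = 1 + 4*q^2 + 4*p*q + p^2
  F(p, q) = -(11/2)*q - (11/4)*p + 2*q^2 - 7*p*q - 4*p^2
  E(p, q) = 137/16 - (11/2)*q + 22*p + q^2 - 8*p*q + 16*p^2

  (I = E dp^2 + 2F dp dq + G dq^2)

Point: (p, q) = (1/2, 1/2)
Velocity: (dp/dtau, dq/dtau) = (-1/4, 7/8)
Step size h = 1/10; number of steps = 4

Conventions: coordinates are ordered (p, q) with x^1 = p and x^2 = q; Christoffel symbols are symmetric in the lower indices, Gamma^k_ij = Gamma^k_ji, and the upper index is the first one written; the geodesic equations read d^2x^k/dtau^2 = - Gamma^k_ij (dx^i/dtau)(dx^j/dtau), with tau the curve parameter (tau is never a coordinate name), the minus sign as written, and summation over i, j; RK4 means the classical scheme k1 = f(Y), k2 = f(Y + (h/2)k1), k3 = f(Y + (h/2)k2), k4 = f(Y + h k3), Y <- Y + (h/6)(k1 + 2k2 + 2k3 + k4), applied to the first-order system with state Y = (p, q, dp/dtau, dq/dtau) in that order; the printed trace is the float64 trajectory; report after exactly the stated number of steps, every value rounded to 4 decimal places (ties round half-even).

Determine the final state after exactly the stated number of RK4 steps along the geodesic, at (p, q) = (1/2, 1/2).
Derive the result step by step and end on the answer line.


f(Y) = (dp/dtau, dq/dtau, -Gamma^p_ij Y'^i Y'^j, -Gamma^q_ij Y'^i Y'^j) with the Gammas evaluated at the stage position; h = 0.100000; intermediate values shown to 6 dp
step 0: p = 0.5000, q = 0.5000, dp/dtau = -0.2500, dq/dtau = 0.8750
step 1:
  k1: at (p, q) = (0.500000, 0.500000), (dp/dtau, dq/dtau) = (-0.250000, 0.875000); Gamma_ppp = 0.797654, Gamma_ppq = -0.199413, Gamma_pqq = -0.398827, Gamma_qpp = -0.281525, Gamma_qpq = 0.070381, Gamma_qqq = 0.140762; k1 = (-0.250000, 0.875000, 0.168255, -0.059384)
  k2: at (p, q) = (0.487500, 0.543750), (dp/dtau, dq/dtau) = (-0.241587, 0.872031); Gamma_ppp = 0.801010, Gamma_ppq = -0.200253, Gamma_pqq = -0.400505, Gamma_qpp = -0.303541, Gamma_qpq = 0.075885, Gamma_qqq = 0.151770; k2 = (-0.241587, 0.872031, 0.173434, -0.065722)
  k3: at (p, q) = (0.487921, 0.543602), (dp/dtau, dq/dtau) = (-0.241328, 0.871714); Gamma_ppp = 0.800761, Gamma_ppq = -0.200190, Gamma_pqq = -0.400380, Gamma_qpp = -0.303336, Gamma_qpq = 0.075834, Gamma_qqq = 0.151668; k3 = (-0.241328, 0.871714, 0.173380, -0.065678)
  k4: at (p, q) = (0.475867, 0.587171), (dp/dtau, dq/dtau) = (-0.232662, 0.868432); Gamma_ppp = 0.802903, Gamma_ppq = -0.200726, Gamma_pqq = -0.401452, Gamma_qpp = -0.325839, Gamma_qpq = 0.081460, Gamma_qqq = 0.162920; k4 = (-0.232662, 0.868432, 0.178188, -0.072314)
  Y <- Y + (h/6)(k1 + 2k2 + 2k3 + k4): p = 0.4759, q = 0.5872, dp/dtau = -0.2327, dq/dtau = 0.8684
step 2:
  k1: at (p, q) = (0.475858, 0.587182), (dp/dtau, dq/dtau) = (-0.232665, 0.868425); Gamma_ppp = 0.802907, Gamma_ppq = -0.200727, Gamma_pqq = -0.401454, Gamma_qpp = -0.325847, Gamma_qpq = 0.081462, Gamma_qqq = 0.162923; k1 = (-0.232665, 0.868425, 0.178182, -0.072312)
  k2: at (p, q) = (0.464225, 0.630603), (dp/dtau, dq/dtau) = (-0.223756, 0.864809); Gamma_ppp = 0.803777, Gamma_ppq = -0.200944, Gamma_pqq = -0.401889, Gamma_qpp = -0.348782, Gamma_qpq = 0.087196, Gamma_qqq = 0.174391; k2 = (-0.223756, 0.864809, 0.182560, -0.079218)
  k3: at (p, q) = (0.464671, 0.630422), (dp/dtau, dq/dtau) = (-0.223538, 0.864464); Gamma_ppp = 0.803528, Gamma_ppq = -0.200882, Gamma_pqq = -0.401764, Gamma_qpp = -0.348519, Gamma_qpq = 0.087130, Gamma_qqq = 0.174260; k3 = (-0.223538, 0.864464, 0.182449, -0.079135)
  k4: at (p, q) = (0.453505, 0.673628), (dp/dtau, dq/dtau) = (-0.214421, 0.860512); Gamma_ppp = 0.803058, Gamma_ppq = -0.200765, Gamma_pqq = -0.401529, Gamma_qpp = -0.371715, Gamma_qpq = 0.092929, Gamma_qqq = 0.185857; k4 = (-0.214421, 0.860512, 0.186316, -0.086241)
  Y <- Y + (h/6)(k1 + 2k2 + 2k3 + k4): p = 0.4535, q = 0.6736, dp/dtau = -0.2144, dq/dtau = 0.8605
step 3:
  k1: at (p, q) = (0.453497, 0.673640), (dp/dtau, dq/dtau) = (-0.214424, 0.860504); Gamma_ppp = 0.803060, Gamma_ppq = -0.200765, Gamma_pqq = -0.401530, Gamma_qpp = -0.371723, Gamma_qpq = 0.092931, Gamma_qqq = 0.185862; k1 = (-0.214424, 0.860504, 0.186310, -0.086240)
  k2: at (p, q) = (0.442776, 0.716665), (dp/dtau, dq/dtau) = (-0.205108, 0.856192); Gamma_ppp = 0.801207, Gamma_ppq = -0.200302, Gamma_pqq = -0.400604, Gamma_qpp = -0.395104, Gamma_qpq = 0.098776, Gamma_qqq = 0.197552; k2 = (-0.205108, 0.856192, 0.189611, -0.093504)
  k3: at (p, q) = (0.443242, 0.716450), (dp/dtau, dq/dtau) = (-0.204943, 0.855829); Gamma_ppp = 0.800972, Gamma_ppq = -0.200243, Gamma_pqq = -0.400486, Gamma_qpp = -0.394780, Gamma_qpq = 0.098695, Gamma_qqq = 0.197390; k3 = (-0.204943, 0.855829, 0.189447, -0.093374)
  k4: at (p, q) = (0.433003, 0.759223), (dp/dtau, dq/dtau) = (-0.195479, 0.851167); Gamma_ppp = 0.797713, Gamma_ppq = -0.199428, Gamma_pqq = -0.398857, Gamma_qpp = -0.418153, Gamma_qpq = 0.104538, Gamma_qqq = 0.209077; k4 = (-0.195479, 0.851167, 0.192119, -0.100707)
  Y <- Y + (h/6)(k1 + 2k2 + 2k3 + k4): p = 0.4330, q = 0.7592, dp/dtau = -0.1955, dq/dtau = 0.8512
step 4:
  k1: at (p, q) = (0.432997, 0.759235), (dp/dtau, dq/dtau) = (-0.195481, 0.851159); Gamma_ppp = 0.797714, Gamma_ppq = -0.199428, Gamma_pqq = -0.398857, Gamma_qpp = -0.418162, Gamma_qpq = 0.104540, Gamma_qqq = 0.209081; k1 = (-0.195481, 0.851159, 0.192114, -0.100706)
  k2: at (p, q) = (0.423223, 0.801793), (dp/dtau, dq/dtau) = (-0.185875, 0.846124); Gamma_ppp = 0.793028, Gamma_ppq = -0.198257, Gamma_pqq = -0.396514, Gamma_qpp = -0.441437, Gamma_qpq = 0.110359, Gamma_qqq = 0.220719; k2 = (-0.185875, 0.846124, 0.194114, -0.108053)
  k3: at (p, q) = (0.423703, 0.801541), (dp/dtau, dq/dtau) = (-0.185775, 0.845756); Gamma_ppp = 0.792822, Gamma_ppq = -0.198205, Gamma_pqq = -0.396411, Gamma_qpp = -0.441054, Gamma_qpq = 0.110264, Gamma_qqq = 0.220527; k3 = (-0.185775, 0.845756, 0.193908, -0.107873)
  k4: at (p, q) = (0.414420, 0.843811), (dp/dtau, dq/dtau) = (-0.176090, 0.840372); Gamma_ppp = 0.786737, Gamma_ppq = -0.196684, Gamma_pqq = -0.393369, Gamma_qpp = -0.464034, Gamma_qpq = 0.116008, Gamma_qqq = 0.232017; k4 = (-0.176090, 0.840372, 0.195200, -0.115133)
  Y <- Y + (h/6)(k1 + 2k2 + 2k3 + k4): p = 0.4144, q = 0.8438, dp/dtau = -0.1761, dq/dtau = 0.8404

Answer: p = 0.4144, q = 0.8438, dp/dtau = -0.1761, dq/dtau = 0.8404


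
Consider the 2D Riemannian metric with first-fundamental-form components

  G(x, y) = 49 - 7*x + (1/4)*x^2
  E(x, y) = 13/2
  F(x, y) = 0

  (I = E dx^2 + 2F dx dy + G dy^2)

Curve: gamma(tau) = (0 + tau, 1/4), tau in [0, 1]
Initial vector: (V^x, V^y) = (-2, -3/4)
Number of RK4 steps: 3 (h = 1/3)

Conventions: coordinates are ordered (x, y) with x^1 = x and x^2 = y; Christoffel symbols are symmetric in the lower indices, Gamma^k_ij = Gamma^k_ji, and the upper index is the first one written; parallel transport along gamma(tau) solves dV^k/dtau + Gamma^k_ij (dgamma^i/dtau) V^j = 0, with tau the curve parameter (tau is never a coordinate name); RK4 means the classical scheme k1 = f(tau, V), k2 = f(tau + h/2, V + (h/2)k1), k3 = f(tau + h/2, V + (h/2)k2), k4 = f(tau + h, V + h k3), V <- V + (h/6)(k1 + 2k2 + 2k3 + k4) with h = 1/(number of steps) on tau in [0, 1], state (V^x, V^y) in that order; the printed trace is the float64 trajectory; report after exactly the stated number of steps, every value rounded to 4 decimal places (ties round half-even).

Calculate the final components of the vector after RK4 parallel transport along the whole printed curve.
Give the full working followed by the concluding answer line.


gamma'(tau) = (1, 0); f(tau, V)^k = -Gamma^k_ij(gamma(tau)) gamma'^i(tau) V^j; h = 1/3; intermediate values shown to 6 dp
curve data and Christoffel symbols at the stage parameters:
  tau = 0.000000: gamma = (0.000000, 0.250000), gamma' = (1.000000, 0.000000); Gamma_xxx = 0.000000, Gamma_xxy = 0.000000, Gamma_xyy = 0.538462, Gamma_yxx = 0.000000, Gamma_yxy = -0.071429, Gamma_yyy = 0.000000
  tau = 0.166667: gamma = (0.166667, 0.250000), gamma' = (1.000000, 0.000000); Gamma_xxx = 0.000000, Gamma_xxy = 0.000000, Gamma_xyy = 0.532051, Gamma_yxx = 0.000000, Gamma_yxy = -0.072289, Gamma_yyy = 0.000000
  tau = 0.333333: gamma = (0.333333, 0.250000), gamma' = (1.000000, 0.000000); Gamma_xxx = 0.000000, Gamma_xxy = 0.000000, Gamma_xyy = 0.525641, Gamma_yxx = 0.000000, Gamma_yxy = -0.073171, Gamma_yyy = 0.000000
  tau = 0.500000: gamma = (0.500000, 0.250000), gamma' = (1.000000, 0.000000); Gamma_xxx = 0.000000, Gamma_xxy = 0.000000, Gamma_xyy = 0.519231, Gamma_yxx = 0.000000, Gamma_yxy = -0.074074, Gamma_yyy = 0.000000
  tau = 0.666667: gamma = (0.666667, 0.250000), gamma' = (1.000000, 0.000000); Gamma_xxx = 0.000000, Gamma_xxy = 0.000000, Gamma_xyy = 0.512821, Gamma_yxx = 0.000000, Gamma_yxy = -0.075000, Gamma_yyy = 0.000000
  tau = 0.833333: gamma = (0.833333, 0.250000), gamma' = (1.000000, 0.000000); Gamma_xxx = 0.000000, Gamma_xxy = 0.000000, Gamma_xyy = 0.506410, Gamma_yxx = 0.000000, Gamma_yxy = -0.075949, Gamma_yyy = 0.000000
  tau = 1.000000: gamma = (1.000000, 0.250000), gamma' = (1.000000, 0.000000); Gamma_xxx = 0.000000, Gamma_xxy = 0.000000, Gamma_xyy = 0.500000, Gamma_yxx = 0.000000, Gamma_yxy = -0.076923, Gamma_yyy = 0.000000
step 0: V^x = -2.0000, V^y = -0.7500
step 1: k1 = (0.000000, -0.053571), k2 = (0.000000, -0.054862), k3 = (0.000000, -0.054878), k4 = (0.000000, -0.056217); V <- V + (h/6)(k1 + 2k2 + 2k3 + k4): V^x = -2.0000, V^y = -0.7683
step 2: k1 = (0.000000, -0.056217), k2 = (0.000000, -0.057605), k3 = (0.000000, -0.057622), k4 = (0.000000, -0.059062); V <- V + (h/6)(k1 + 2k2 + 2k3 + k4): V^x = -2.0000, V^y = -0.7875
step 3: k1 = (0.000000, -0.059063), k2 = (0.000000, -0.060558), k3 = (0.000000, -0.060577), k4 = (0.000000, -0.062130); V <- V + (h/6)(k1 + 2k2 + 2k3 + k4): V^x = -2.0000, V^y = -0.8077

Answer: V^x = -2.0000, V^y = -0.8077


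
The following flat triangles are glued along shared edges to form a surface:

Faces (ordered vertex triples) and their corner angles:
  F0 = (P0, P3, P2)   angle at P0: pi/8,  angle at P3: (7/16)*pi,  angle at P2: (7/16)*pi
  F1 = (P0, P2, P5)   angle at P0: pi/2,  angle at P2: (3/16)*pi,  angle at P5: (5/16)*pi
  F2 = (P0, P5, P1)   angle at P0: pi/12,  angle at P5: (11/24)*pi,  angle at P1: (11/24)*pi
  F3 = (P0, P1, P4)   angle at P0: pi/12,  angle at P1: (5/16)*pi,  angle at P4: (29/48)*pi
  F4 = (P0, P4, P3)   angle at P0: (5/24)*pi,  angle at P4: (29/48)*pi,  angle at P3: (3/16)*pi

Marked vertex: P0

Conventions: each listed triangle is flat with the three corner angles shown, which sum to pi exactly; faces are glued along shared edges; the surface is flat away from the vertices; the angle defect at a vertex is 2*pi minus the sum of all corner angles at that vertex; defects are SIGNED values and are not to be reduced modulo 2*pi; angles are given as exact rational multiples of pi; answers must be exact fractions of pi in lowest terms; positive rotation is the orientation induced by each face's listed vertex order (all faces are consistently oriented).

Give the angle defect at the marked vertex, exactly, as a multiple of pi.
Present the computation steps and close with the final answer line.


Sum of corner angles at P0: pi
defect = 2*pi - pi

Answer: defect(P0) = pi


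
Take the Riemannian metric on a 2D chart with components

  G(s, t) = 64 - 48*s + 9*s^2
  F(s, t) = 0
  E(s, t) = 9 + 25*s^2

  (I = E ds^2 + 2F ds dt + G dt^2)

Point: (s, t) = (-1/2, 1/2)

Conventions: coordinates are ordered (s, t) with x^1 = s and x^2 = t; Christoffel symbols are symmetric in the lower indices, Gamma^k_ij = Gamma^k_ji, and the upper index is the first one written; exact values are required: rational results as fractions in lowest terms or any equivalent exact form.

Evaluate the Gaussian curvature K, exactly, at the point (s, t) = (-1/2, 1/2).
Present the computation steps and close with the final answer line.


E = 61/4, F = 0, G = 361/4, EG - F^2 = 22021/16 at the point
E_s = -25, E_t = 0, F_s = 0, F_t = 0, G_s = -57, G_t = 0
E_tt = 0, F_st = 0, G_ss = 18
Brioschi: K = (det M1 - det M2) / (EG - F^2)^2 with the standard first/second-derivative matrices M1, M2.
M1 = [[-E_tt/2 + F_st - G_ss/2, E_s/2, F_s - E_t/2], [F_t - G_s/2, E, F], [G_t/2, F, G]] = [[-9, -25/2, 0], [57/2, 61/4, 0], [0, 0, 361/4]]; det M1 = 79059/4
M2 = [[0, E_t/2, G_s/2], [E_t/2, E, F], [G_s/2, F, G]] = [[0, 0, -57/2], [0, 61/4, 0], [-57/2, 0, 361/4]]; det M2 = -198189/16
det M1 - det M2 = 514425/16; K = 514425/16 / (22021/16)^2 = 1200/70699

Answer: K = 1200/70699


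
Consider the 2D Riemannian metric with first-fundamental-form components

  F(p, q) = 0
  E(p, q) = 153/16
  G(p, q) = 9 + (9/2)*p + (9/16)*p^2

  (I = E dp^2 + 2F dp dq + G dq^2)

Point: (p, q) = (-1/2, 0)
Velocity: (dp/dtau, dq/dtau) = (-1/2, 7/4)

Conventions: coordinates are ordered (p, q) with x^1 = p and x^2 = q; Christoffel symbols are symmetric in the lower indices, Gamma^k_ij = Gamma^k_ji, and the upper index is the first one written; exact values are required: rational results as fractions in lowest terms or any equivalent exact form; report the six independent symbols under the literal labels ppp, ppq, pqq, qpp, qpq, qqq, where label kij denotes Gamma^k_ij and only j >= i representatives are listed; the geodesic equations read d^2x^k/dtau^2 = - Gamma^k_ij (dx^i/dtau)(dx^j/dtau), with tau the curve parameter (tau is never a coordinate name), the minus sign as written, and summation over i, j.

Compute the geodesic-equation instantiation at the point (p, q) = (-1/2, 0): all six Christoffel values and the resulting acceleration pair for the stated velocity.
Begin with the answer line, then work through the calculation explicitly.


Answer: Gamma_ppp = 0, Gamma_ppq = 0, Gamma_pqq = -7/34, Gamma_qpp = 0, Gamma_qpq = 2/7, Gamma_qqq = 0; accelerations (d^2p/dtau^2, d^2q/dtau^2) = (343/544, 1/2)

E = 153/16, F = 0, G = 441/64 at the point
E_p = 0, E_q = 0, F_p = 0, F_q = 0, G_p = 63/16, G_q = 0
EG - F^2 = 67473/1024;  g^inv = (1024/67473) * [[441/64, 0], [0, 153/16]]
first-kind symbols [ij,l] = (1/2)(d_i g_jl + d_j g_il - d_l g_ij): [pp,p] = E_p/2 = 0, [pp,q] = F_p - E_q/2 = 0, [pq,p] = E_q/2 = 0, [pq,q] = G_p/2 = 63/32, [qq,p] = F_q - G_p/2 = -63/32, [qq,q] = G_q/2 = 0
Gamma^p_ij = (G*[ij,p] - F*[ij,q])/(EG - F^2), Gamma^q_ij = (E*[ij,q] - F*[ij,p])/(EG - F^2)
Gamma_ppp = 0, Gamma_ppq = 0, Gamma_pqq = -7/34, Gamma_qpp = 0, Gamma_qpq = 2/7, Gamma_qqq = 0
d^2p/dtau^2 = -(Gamma_ppp*(-1/2)^2 + 2*Gamma_ppq*(-1/2)*(7/4) + Gamma_pqq*(7/4)^2) = 343/544
d^2q/dtau^2 = -(Gamma_qpp*(-1/2)^2 + 2*Gamma_qpq*(-1/2)*(7/4) + Gamma_qqq*(7/4)^2) = 1/2


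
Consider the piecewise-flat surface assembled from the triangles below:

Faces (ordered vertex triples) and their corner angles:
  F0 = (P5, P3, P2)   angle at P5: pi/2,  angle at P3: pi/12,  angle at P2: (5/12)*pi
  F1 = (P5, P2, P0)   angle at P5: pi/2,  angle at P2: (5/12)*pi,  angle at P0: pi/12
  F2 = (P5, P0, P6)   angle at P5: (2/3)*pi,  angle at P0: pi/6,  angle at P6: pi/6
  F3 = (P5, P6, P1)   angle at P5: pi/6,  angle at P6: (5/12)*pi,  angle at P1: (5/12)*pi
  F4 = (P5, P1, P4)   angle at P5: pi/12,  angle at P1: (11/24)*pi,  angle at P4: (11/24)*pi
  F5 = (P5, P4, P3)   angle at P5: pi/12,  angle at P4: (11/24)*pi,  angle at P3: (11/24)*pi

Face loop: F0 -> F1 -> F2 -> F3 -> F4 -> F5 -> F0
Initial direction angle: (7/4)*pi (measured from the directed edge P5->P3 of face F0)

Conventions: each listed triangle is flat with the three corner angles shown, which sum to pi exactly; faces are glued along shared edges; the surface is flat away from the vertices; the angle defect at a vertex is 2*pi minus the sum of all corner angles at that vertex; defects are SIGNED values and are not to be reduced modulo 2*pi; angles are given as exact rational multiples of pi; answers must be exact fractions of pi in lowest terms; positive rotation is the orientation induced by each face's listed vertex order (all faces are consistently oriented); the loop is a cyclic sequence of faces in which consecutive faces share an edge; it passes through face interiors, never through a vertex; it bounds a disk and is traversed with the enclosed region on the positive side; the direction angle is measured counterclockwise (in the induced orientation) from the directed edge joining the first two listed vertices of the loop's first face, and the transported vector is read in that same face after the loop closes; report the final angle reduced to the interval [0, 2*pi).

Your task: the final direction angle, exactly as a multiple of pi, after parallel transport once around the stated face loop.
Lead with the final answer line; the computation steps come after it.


Answer: final direction angle = (7/4)*pi

enclosed vertex P5: corner angles sum to 2*pi, defect = 2*pi - 2*pi = 0
by Gauss-Bonnet the loop rotates the vector by the enclosed defect sum (positive orientation, mod 2*pi)
final angle = (7/4)*pi + 0 = (7/4)*pi (mod 2*pi)


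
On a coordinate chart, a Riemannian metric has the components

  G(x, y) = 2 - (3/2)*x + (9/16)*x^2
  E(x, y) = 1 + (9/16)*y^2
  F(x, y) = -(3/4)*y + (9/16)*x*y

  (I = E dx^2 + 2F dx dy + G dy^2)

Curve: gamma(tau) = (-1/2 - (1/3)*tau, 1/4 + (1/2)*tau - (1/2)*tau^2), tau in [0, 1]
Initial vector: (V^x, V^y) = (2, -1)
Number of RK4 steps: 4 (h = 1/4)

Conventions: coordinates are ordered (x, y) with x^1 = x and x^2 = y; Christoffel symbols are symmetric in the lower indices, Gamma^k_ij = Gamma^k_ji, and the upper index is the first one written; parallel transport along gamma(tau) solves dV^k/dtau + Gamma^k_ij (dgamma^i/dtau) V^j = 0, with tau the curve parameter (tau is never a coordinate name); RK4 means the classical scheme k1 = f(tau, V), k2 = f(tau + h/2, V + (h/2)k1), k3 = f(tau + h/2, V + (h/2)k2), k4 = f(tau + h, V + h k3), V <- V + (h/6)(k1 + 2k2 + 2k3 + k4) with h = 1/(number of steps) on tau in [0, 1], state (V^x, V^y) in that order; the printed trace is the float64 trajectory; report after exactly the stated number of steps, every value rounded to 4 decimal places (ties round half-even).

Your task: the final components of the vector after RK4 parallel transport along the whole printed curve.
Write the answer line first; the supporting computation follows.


Answer: V^x = 1.9812, V^y = -0.8953

gamma'(tau) = (-1/3, 1/2 - tau); f(tau, V)^k = -Gamma^k_ij(gamma(tau)) gamma'^i(tau) V^j; h = 1/4; intermediate values shown to 6 dp
curve data and Christoffel symbols at the stage parameters:
  tau = 0.000000: gamma = (-0.500000, 0.250000), gamma' = (-0.333333, 0.500000); Gamma_xxx = 0.000000, Gamma_xxy = 0.048064, Gamma_xyy = 0.000000, Gamma_yxx = 0.000000, Gamma_yxy = -0.352470, Gamma_yyy = 0.000000
  tau = 0.125000: gamma = (-0.541667, 0.304688), gamma' = (-0.333333, 0.375000); Gamma_xxx = 0.000000, Gamma_xxy = 0.056568, Gamma_xyy = 0.000000, Gamma_yxx = 0.000000, Gamma_yxy = -0.348109, Gamma_yyy = 0.000000
  tau = 0.250000: gamma = (-0.583333, 0.343750), gamma' = (-0.333333, 0.250000); Gamma_xxx = 0.000000, Gamma_xxy = 0.061719, Gamma_xyy = 0.000000, Gamma_yxx = 0.000000, Gamma_yxy = -0.344133, Gamma_yyy = 0.000000
  tau = 0.375000: gamma = (-0.625000, 0.367188), gamma' = (-0.333333, 0.125000); Gamma_xxx = 0.000000, Gamma_xxy = 0.063885, Gamma_xyy = 0.000000, Gamma_yxx = 0.000000, Gamma_yxy = -0.340718, Gamma_yyy = 0.000000
  tau = 0.500000: gamma = (-0.666667, 0.375000), gamma' = (-0.333333, 0.000000); Gamma_xxx = 0.000000, Gamma_xxy = 0.063362, Gamma_xyy = 0.000000, Gamma_yxx = 0.000000, Gamma_yxy = -0.337929, Gamma_yyy = 0.000000
  tau = 0.625000: gamma = (-0.708333, 0.367188), gamma' = (-0.333333, -0.125000); Gamma_xxx = 0.000000, Gamma_xxy = 0.060383, Gamma_xyy = 0.000000, Gamma_yxx = 0.000000, Gamma_yxy = -0.335745, Gamma_yyy = 0.000000
  tau = 0.750000: gamma = (-0.750000, 0.343750), gamma' = (-0.333333, -0.250000); Gamma_xxx = 0.000000, Gamma_xxy = 0.055122, Gamma_xyy = 0.000000, Gamma_yxx = 0.000000, Gamma_yxy = -0.334070, Gamma_yyy = 0.000000
  tau = 0.875000: gamma = (-0.791667, 0.304688), gamma' = (-0.333333, -0.375000); Gamma_xxx = 0.000000, Gamma_xxy = 0.047710, Gamma_xyy = 0.000000, Gamma_yxx = 0.000000, Gamma_yxy = -0.332747, Gamma_yyy = 0.000000
  tau = 1.000000: gamma = (-0.833333, 0.250000), gamma' = (-0.333333, -0.500000); Gamma_xxx = 0.000000, Gamma_xxy = 0.038257, Gamma_xyy = 0.000000, Gamma_yxx = 0.000000, Gamma_yxy = -0.331562, Gamma_yyy = 0.000000
step 0: V^x = 2.0000, V^y = -1.0000
step 1: k1 = (-0.064085, 0.469960), k2 = (-0.060004, 0.369256), k3 = (-0.060252, 0.370784), k4 = (-0.049293, 0.274848); V <- V + (h/6)(k1 + 2k2 + 2k3 + k4): V^x = 1.9853, V^y = -0.9073
step 2: k1 = (-0.049298, 0.274875), k2 = (-0.034393, 0.183431), k3 = (-0.034652, 0.184808), k4 = (-0.018187, 0.096996); V <- V + (h/6)(k1 + 2k2 + 2k3 + k4): V^x = 1.9767, V^y = -0.8611
step 3: k1 = (-0.018187, 0.096999), k2 = (-0.002186, 0.012152), k3 = (-0.002384, 0.013255), k4 = (0.011470, -0.069516); V <- V + (h/6)(k1 + 2k2 + 2k3 + k4): V^x = 1.9760, V^y = -0.8579
step 4: k1 = (0.011468, -0.069505), k2 = (0.021598, -0.150635), k3 = (0.021460, -0.149668), k4 = (0.026484, -0.229532); V <- V + (h/6)(k1 + 2k2 + 2k3 + k4): V^x = 1.9812, V^y = -0.8953


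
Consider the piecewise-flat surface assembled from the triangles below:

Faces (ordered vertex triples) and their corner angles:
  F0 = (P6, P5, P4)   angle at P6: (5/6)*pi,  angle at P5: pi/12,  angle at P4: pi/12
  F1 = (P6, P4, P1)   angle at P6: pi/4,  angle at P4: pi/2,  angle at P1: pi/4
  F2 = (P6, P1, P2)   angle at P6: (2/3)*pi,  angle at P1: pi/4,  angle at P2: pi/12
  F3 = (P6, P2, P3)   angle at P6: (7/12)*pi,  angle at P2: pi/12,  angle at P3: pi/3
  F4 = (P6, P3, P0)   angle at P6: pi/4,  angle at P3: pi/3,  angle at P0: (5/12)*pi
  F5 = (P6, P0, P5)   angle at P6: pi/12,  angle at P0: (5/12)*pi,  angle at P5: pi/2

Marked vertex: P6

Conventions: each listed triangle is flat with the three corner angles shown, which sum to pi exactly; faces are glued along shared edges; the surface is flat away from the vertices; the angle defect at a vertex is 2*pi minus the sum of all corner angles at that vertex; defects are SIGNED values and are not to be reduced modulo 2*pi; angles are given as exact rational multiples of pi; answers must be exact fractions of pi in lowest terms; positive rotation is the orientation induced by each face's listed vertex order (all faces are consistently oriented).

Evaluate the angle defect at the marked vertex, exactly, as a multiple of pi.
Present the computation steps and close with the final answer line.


Sum of corner angles at P6: (8/3)*pi
defect = 2*pi - (8/3)*pi

Answer: defect(P6) = (-2/3)*pi


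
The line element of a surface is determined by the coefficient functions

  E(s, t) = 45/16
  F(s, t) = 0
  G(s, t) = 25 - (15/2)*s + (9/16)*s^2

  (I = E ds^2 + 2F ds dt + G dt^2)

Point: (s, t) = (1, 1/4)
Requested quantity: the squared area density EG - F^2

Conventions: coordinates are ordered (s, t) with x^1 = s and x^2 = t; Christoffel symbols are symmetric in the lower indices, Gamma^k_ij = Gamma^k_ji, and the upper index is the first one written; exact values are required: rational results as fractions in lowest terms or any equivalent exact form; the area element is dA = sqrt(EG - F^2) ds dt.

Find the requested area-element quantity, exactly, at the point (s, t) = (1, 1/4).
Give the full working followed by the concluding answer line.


E = 45/16, F = 0, G = 289/16; EG - F^2 = 13005/256

Answer: EG - F^2 = 13005/256


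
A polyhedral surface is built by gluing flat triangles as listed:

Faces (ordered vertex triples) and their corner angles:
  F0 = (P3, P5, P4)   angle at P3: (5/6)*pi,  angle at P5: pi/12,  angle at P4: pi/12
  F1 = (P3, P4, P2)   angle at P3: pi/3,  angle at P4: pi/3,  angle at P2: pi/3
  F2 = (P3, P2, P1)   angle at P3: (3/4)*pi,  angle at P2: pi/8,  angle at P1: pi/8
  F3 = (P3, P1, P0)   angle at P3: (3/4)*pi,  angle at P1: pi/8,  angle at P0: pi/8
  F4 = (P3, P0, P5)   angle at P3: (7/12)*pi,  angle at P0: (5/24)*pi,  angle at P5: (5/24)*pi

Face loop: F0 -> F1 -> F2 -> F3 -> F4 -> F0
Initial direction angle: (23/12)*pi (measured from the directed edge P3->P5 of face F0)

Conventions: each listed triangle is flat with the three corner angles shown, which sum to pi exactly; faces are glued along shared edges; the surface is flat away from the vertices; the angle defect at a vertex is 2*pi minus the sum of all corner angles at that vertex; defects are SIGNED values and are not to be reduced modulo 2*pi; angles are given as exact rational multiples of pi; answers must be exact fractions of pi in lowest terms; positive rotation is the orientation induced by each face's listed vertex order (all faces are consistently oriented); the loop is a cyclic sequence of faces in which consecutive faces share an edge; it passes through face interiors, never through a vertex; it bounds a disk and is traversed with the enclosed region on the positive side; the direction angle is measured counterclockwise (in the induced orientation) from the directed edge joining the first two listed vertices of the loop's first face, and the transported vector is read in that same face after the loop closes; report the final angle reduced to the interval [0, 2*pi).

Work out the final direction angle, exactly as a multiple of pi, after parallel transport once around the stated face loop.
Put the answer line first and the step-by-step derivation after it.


Answer: final direction angle = (2/3)*pi

enclosed vertex P3: corner angles sum to (13/4)*pi, defect = 2*pi - (13/4)*pi = (-5/4)*pi
final direction = starting direction + enclosed defect total, reduced mod 2*pi (induced orientation)
final angle = (23/12)*pi - (5/4)*pi = (2/3)*pi (mod 2*pi)


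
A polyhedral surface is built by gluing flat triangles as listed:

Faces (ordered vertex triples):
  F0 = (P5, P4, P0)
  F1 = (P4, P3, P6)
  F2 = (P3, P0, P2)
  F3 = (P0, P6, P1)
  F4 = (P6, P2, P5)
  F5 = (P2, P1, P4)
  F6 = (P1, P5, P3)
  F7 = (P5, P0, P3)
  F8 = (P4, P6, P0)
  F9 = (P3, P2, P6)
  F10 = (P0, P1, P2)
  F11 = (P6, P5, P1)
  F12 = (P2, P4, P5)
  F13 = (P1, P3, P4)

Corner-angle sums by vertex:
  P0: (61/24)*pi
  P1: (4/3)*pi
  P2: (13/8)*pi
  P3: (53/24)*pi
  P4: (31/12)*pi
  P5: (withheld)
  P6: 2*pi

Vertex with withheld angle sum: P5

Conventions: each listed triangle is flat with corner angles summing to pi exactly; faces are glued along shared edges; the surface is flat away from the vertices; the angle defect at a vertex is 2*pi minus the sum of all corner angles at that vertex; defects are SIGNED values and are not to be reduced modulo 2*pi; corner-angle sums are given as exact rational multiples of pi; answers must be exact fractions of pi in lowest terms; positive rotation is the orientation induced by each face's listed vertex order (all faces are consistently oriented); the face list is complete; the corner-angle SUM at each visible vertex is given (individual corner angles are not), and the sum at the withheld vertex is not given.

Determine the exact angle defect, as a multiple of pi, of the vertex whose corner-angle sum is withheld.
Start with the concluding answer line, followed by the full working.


Answer: defect(P5) = (7/24)*pi

V = 7, E = 21, F = 14; chi = V - E + F = 0
Gauss-Bonnet: total defect = 2*pi*chi = 0; visible defects sum to (-7/24)*pi
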